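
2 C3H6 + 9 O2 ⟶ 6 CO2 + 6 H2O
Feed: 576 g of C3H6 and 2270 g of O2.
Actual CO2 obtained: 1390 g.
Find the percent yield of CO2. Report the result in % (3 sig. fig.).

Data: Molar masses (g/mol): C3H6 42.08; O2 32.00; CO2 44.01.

n(C3H6) = 576.0 / 42.08 = 13.69 mol
n(O2) = 2270 / 32.00 = 70.94 mol
n/ν → C3H6: 6.845, O2: 7.882; C3H6 is limiting.
theoretical n(CO2) = (6/2) × 13.69 = 41.07 mol → 1807 g
% yield = 1390 / 1807 × 100 = 76.92 %

76.9 %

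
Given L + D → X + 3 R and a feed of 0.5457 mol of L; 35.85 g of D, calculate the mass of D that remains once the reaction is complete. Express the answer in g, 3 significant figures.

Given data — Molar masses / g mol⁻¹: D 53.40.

6.71 g

n(L) = 0.5457 mol
n(D) = 35.85 / 53.40 = 0.6713 mol
n/ν → L: 0.5457, D: 0.6713; L is limiting.
D consumed = (1/1) × 0.5457 = 0.5457 mol
D remaining = 0.6713 − 0.5457 = 0.1256 mol
mass = 0.1256 × 53.40 = 6.707 g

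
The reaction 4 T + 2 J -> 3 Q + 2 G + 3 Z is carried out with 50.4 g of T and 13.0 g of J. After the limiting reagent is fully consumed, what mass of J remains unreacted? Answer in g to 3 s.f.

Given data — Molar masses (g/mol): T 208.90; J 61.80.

5.54 g

n(T) = 50.40 / 208.90 = 0.2413 mol
n(J) = 13.00 / 61.80 = 0.2104 mol
n/ν → T: 0.06033, J: 0.1052; T is limiting.
J consumed = (2/4) × 0.2413 = 0.1207 mol
J remaining = 0.2104 − 0.1207 = 0.08970 mol
mass = 0.08970 × 61.80 = 5.543 g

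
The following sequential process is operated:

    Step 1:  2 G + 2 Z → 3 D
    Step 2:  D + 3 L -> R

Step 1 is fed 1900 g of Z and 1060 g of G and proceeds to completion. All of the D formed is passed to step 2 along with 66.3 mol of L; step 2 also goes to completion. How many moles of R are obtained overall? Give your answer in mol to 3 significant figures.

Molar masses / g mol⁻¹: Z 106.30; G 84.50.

Step 1:
n(Z) = 1900 / 106.30 = 17.87 mol
n(G) = 1060 / 84.50 = 12.54 mol
n/ν for Z = 17.87/2 = 8.935
n/ν for G = 12.54/2 = 6.270
Smallest n/ν is G → limiting reagent.
n(D) produced = (3/2) × 12.54 = 18.81 mol
Step 2:
n(D) available = 18.81 mol
n(L) = 66.30 mol
n/ν for D = 18.81/1 = 18.81
n/ν for L = 66.30/3 = 22.10
Smallest n/ν is D → limiting reagent.
n(R) = (1/1) × 18.81 = 18.81 mol

18.8 mol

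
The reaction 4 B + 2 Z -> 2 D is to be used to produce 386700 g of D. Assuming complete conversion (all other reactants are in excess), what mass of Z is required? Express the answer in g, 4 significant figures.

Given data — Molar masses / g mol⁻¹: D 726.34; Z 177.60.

n(D) = 386700 / 726.34 = 532.4 mol
n(Z) = (2/2) × 532.4 = 532.4 mol
mass = 532.4 × 177.60 = 94550 g

94550 g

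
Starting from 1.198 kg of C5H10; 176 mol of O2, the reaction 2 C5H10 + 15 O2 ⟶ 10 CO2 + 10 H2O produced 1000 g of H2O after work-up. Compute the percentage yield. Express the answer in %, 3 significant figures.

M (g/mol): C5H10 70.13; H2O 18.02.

65.0 %

n(C5H10) = 1.198×1000 / 70.13 = 17.08 mol
n(O2) = 176.0 mol
n/ν → C5H10: 8.540, O2: 11.73; C5H10 is limiting.
theoretical n(H2O) = (10/2) × 17.08 = 85.40 mol → 1539 g
% yield = 1000 / 1539 × 100 = 64.98 %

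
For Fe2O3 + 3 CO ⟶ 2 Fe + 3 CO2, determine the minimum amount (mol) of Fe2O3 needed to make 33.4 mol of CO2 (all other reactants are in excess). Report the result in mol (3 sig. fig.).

n(CO2) = 33.40 mol
n(Fe2O3) = (1/3) × 33.40 = 11.13 mol

11.1 mol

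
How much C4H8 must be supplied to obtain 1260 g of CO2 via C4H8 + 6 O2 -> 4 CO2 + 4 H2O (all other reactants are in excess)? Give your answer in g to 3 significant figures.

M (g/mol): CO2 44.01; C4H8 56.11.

402 g

n(CO2) = 1260 / 44.01 = 28.63 mol
n(C4H8) = (1/4) × 28.63 = 7.158 mol
mass = 7.158 × 56.11 = 401.6 g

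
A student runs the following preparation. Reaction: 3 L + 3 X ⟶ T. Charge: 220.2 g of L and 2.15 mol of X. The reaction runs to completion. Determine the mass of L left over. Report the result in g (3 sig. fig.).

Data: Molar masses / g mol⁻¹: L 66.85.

n(L) = 220.2 / 66.85 = 3.294 mol
n(X) = 2.150 mol
n/ν for L = 3.294/3 = 1.098
n/ν for X = 2.150/3 = 0.7167
Smallest n/ν is X → limiting reagent.
L consumed = (3/3) × 2.150 = 2.150 mol
L remaining = 3.294 − 2.150 = 1.144 mol
mass = 1.144 × 66.85 = 76.48 g

76.5 g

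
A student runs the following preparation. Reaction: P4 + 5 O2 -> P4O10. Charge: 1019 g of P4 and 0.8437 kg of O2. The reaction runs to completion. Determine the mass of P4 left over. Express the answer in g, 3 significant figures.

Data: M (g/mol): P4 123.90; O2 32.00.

366 g

n(P4) = 1019 / 123.90 = 8.224 mol
n(O2) = 0.8437×1000 / 32.00 = 26.37 mol
n/ν → P4: 8.224, O2: 5.274; O2 is limiting.
P4 consumed = (1/5) × 26.37 = 5.274 mol
P4 remaining = 8.224 − 5.274 = 2.950 mol
mass = 2.950 × 123.90 = 365.5 g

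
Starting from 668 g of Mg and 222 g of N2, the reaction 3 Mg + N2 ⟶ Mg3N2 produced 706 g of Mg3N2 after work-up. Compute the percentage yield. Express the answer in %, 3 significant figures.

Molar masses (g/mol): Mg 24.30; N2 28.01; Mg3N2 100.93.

88.3 %

n(Mg) = 668.0 / 24.30 = 27.49 mol
n(N2) = 222.0 / 28.01 = 7.926 mol
n/ν → Mg: 9.163, N2: 7.926; N2 is limiting.
theoretical n(Mg3N2) = (1/1) × 7.926 = 7.926 mol → 800.0 g
% yield = 706 / 800.0 × 100 = 88.25 %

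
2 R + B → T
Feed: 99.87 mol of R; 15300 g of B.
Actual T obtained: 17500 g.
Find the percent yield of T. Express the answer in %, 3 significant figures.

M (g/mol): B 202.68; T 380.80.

n(R) = 99.87 mol
n(B) = 15300 / 202.68 = 75.49 mol
n/ν → R: 49.94, B: 75.49; R is limiting.
theoretical n(T) = (1/2) × 99.87 = 49.94 mol → 19020 g
% yield = 17500 / 19020 × 100 = 92.01 %

92.0 %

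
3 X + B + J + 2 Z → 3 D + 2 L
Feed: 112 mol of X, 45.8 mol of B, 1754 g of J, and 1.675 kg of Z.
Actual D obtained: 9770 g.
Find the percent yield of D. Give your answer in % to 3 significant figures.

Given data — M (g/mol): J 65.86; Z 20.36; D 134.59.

90.9 %

n(X) = 112.0 mol
n(B) = 45.80 mol
n(J) = 1754 / 65.86 = 26.63 mol
n(Z) = 1.675×1000 / 20.36 = 82.27 mol
n/ν for X = 112.0/3 = 37.33
n/ν for B = 45.80/1 = 45.80
n/ν for J = 26.63/1 = 26.63
n/ν for Z = 82.27/2 = 41.14
Smallest n/ν is J → limiting reagent.
theoretical n(D) = (3/1) × 26.63 = 79.89 mol → 10750 g
% yield = 9770 / 10750 × 100 = 90.88 %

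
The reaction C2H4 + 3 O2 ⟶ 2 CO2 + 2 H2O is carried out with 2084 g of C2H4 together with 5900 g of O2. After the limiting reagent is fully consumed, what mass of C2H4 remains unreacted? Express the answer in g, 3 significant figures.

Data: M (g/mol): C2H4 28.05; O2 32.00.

n(C2H4) = 2084 / 28.05 = 74.30 mol
n(O2) = 5900 / 32.00 = 184.4 mol
n/ν for C2H4 = 74.30/1 = 74.30
n/ν for O2 = 184.4/3 = 61.47
Smallest n/ν is O2 → limiting reagent.
C2H4 consumed = (1/3) × 184.4 = 61.47 mol
C2H4 remaining = 74.30 − 61.47 = 12.83 mol
mass = 12.83 × 28.05 = 359.9 g

360 g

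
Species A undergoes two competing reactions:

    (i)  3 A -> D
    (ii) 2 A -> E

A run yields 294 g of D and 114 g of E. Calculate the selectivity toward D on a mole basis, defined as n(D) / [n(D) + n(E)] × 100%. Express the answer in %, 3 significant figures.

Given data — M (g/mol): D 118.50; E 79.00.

63.2 %

n(D) = 294 / 118.50 = 2.481 mol
n(E) = 114 / 79.00 = 1.443 mol
selectivity = 2.481/(2.481+1.443) × 100 = 63.23 %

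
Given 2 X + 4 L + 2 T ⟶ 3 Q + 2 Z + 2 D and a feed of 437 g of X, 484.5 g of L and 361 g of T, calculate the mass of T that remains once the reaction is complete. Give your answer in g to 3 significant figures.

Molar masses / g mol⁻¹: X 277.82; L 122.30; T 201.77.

n(X) = 437.0 / 277.82 = 1.573 mol
n(L) = 484.5 / 122.30 = 3.962 mol
n(T) = 361.0 / 201.77 = 1.789 mol
n/ν for X = 1.573/2 = 0.7865
n/ν for L = 3.962/4 = 0.9905
n/ν for T = 1.789/2 = 0.8945
Smallest n/ν is X → limiting reagent.
T consumed = (2/2) × 1.573 = 1.573 mol
T remaining = 1.789 − 1.573 = 0.2160 mol
mass = 0.2160 × 201.77 = 43.58 g

43.6 g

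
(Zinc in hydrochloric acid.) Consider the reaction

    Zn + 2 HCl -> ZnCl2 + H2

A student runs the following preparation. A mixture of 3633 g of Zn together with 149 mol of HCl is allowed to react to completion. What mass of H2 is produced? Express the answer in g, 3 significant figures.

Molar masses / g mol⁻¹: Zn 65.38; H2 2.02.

n(Zn) = 3633 / 65.38 = 55.57 mol
n(HCl) = 149.0 mol
n/ν → Zn: 55.57, HCl: 74.50; Zn is limiting.
n(H2) = (1/1) × 55.57 = 55.57 mol
mass = 55.57 × 2.02 = 112.3 g

112 g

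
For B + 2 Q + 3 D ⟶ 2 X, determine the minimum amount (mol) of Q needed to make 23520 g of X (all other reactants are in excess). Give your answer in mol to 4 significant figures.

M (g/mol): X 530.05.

n(X) = 23520 / 530.05 = 44.37 mol
n(Q) = (2/2) × 44.37 = 44.37 mol

44.37 mol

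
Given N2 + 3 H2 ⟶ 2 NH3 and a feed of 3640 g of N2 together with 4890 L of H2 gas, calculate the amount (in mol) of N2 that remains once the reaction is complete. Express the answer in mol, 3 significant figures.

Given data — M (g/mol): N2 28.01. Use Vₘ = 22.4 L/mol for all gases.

n(N2) = 3640 / 28.01 = 130.0 mol
n(H2) = 4890 / 22.4 = 218.3 mol
n/ν for N2 = 130.0/1 = 130.0
n/ν for H2 = 218.3/3 = 72.77
Smallest n/ν is H2 → limiting reagent.
N2 consumed = (1/3) × 218.3 = 72.77 mol
N2 remaining = 130.0 − 72.77 = 57.23 mol

57.2 mol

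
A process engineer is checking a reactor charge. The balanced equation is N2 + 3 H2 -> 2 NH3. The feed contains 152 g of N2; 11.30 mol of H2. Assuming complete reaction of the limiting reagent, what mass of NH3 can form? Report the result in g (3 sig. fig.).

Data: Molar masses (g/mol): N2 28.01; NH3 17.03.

n(N2) = 152.0 / 28.01 = 5.427 mol
n(H2) = 11.30 mol
n/ν for N2 = 5.427/1 = 5.427
n/ν for H2 = 11.30/3 = 3.767
Smallest n/ν is H2 → limiting reagent.
n(NH3) = (2/3) × 11.30 = 7.533 mol
mass = 7.533 × 17.03 = 128.3 g

128 g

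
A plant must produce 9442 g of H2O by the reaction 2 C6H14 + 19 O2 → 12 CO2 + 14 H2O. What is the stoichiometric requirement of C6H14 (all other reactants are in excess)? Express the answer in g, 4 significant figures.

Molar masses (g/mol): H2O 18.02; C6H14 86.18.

n(H2O) = 9442 / 18.02 = 524.0 mol
n(C6H14) = (2/14) × 524.0 = 74.86 mol
mass = 74.86 × 86.18 = 6451 g

6451 g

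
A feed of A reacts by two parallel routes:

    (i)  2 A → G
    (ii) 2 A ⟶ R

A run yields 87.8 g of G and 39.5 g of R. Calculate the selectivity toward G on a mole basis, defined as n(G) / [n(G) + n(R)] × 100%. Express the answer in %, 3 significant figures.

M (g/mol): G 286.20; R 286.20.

n(G) = 87.8 / 286.20 = 0.3068 mol
n(R) = 39.5 / 286.20 = 0.1380 mol
selectivity = 0.3068/(0.3068+0.1380) × 100 = 68.97 %

69.0 %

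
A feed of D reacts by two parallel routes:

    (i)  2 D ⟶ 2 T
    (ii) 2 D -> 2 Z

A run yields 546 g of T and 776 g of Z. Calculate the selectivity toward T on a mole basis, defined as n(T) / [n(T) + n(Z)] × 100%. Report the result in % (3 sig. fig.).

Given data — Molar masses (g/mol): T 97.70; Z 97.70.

n(T) = 546 / 97.70 = 5.589 mol
n(Z) = 776 / 97.70 = 7.943 mol
selectivity = 5.589/(5.589+7.943) × 100 = 41.30 %

41.3 %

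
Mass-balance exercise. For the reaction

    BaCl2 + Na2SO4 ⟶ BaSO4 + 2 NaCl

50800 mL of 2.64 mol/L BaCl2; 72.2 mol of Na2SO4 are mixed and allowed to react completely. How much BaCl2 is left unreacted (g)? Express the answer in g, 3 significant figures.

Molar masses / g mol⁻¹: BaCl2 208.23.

n(BaCl2) = 2.64 × 50800/1000 = 134.1 mol
n(Na2SO4) = 72.20 mol
n/ν → BaCl2: 134.1, Na2SO4: 72.20; Na2SO4 is limiting.
BaCl2 consumed = (1/1) × 72.20 = 72.20 mol
BaCl2 remaining = 134.1 − 72.20 = 61.90 mol
mass = 61.90 × 208.23 = 12890 g

12900 g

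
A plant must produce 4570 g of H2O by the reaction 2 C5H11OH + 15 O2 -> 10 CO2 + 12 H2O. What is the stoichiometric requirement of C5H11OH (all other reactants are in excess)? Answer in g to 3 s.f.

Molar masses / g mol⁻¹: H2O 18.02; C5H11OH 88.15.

3730 g

n(H2O) = 4570 / 18.02 = 253.6 mol
n(C5H11OH) = (2/12) × 253.6 = 42.27 mol
mass = 42.27 × 88.15 = 3726 g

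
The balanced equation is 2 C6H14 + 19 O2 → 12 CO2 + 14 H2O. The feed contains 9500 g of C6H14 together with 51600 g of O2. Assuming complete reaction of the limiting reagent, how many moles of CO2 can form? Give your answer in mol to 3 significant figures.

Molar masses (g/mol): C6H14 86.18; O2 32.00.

n(C6H14) = 9500 / 86.18 = 110.2 mol
n(O2) = 51600 / 32.00 = 1613 mol
n/ν → C6H14: 55.10, O2: 84.89; C6H14 is limiting.
n(CO2) = (12/2) × 110.2 = 661.2 mol

661 mol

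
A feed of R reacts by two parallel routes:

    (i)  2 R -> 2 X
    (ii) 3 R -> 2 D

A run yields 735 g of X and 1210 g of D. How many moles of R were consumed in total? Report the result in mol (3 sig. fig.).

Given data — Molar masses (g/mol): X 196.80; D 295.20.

9.88 mol

n(X) = 735 / 196.80 = 3.735 mol
n(D) = 1210 / 295.20 = 4.099 mol
n(R) via (i) = (2/2)×3.735 = 3.735 mol
n(R) via (ii) = (3/2)×4.099 = 6.149 mol
total n(R) = 3.735 + 6.149 = 9.884 mol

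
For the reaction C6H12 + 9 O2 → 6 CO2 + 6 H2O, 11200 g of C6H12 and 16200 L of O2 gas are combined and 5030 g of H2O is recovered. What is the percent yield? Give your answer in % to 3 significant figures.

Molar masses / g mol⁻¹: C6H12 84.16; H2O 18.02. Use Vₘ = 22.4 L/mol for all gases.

57.9 %

n(C6H12) = 11200 / 84.16 = 133.1 mol
n(O2) = 16200 / 22.4 = 723.2 mol
n/ν → C6H12: 133.1, O2: 80.36; O2 is limiting.
theoretical n(H2O) = (6/9) × 723.2 = 482.1 mol → 8687 g
% yield = 5030 / 8687 × 100 = 57.90 %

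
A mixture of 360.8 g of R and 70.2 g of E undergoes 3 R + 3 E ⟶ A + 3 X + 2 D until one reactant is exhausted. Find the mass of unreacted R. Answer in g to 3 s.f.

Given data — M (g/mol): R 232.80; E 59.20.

n(R) = 360.8 / 232.80 = 1.550 mol
n(E) = 70.20 / 59.20 = 1.186 mol
n/ν for R = 1.550/3 = 0.5167
n/ν for E = 1.186/3 = 0.3953
Smallest n/ν is E → limiting reagent.
R consumed = (3/3) × 1.186 = 1.186 mol
R remaining = 1.550 − 1.186 = 0.3640 mol
mass = 0.3640 × 232.80 = 84.74 g

84.7 g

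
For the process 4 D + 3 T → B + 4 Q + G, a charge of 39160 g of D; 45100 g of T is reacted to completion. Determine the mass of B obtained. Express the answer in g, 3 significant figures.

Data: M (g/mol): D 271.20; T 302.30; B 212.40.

n(D) = 39160 / 271.20 = 144.4 mol
n(T) = 45100 / 302.30 = 149.2 mol
n/ν for D = 144.4/4 = 36.10
n/ν for T = 149.2/3 = 49.73
Smallest n/ν is D → limiting reagent.
n(B) = (1/4) × 144.4 = 36.10 mol
mass = 36.10 × 212.40 = 7668 g

7670 g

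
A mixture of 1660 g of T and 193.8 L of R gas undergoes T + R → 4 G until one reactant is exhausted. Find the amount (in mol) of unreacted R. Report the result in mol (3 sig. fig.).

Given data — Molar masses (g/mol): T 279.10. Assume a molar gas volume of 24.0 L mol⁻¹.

n(T) = 1660 / 279.10 = 5.948 mol
n(R) = 193.8 / 24.0 = 8.075 mol
n/ν → T: 5.948, R: 8.075; T is limiting.
R consumed = (1/1) × 5.948 = 5.948 mol
R remaining = 8.075 − 5.948 = 2.127 mol

2.13 mol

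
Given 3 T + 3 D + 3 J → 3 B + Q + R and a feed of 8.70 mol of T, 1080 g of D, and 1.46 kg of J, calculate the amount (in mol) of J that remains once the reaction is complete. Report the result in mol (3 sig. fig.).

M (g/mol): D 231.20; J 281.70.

n(T) = 8.700 mol
n(D) = 1080 / 231.20 = 4.671 mol
n(J) = 1.460×1000 / 281.70 = 5.183 mol
n/ν for T = 8.700/3 = 2.900
n/ν for D = 4.671/3 = 1.557
n/ν for J = 5.183/3 = 1.728
Smallest n/ν is D → limiting reagent.
J consumed = (3/3) × 4.671 = 4.671 mol
J remaining = 5.183 − 4.671 = 0.5120 mol

0.512 mol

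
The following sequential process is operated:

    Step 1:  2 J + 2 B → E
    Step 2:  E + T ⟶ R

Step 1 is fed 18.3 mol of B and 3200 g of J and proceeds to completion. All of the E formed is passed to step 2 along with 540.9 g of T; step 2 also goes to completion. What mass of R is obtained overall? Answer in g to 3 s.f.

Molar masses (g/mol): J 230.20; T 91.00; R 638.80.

Step 1:
n(B) = 18.30 mol
n(J) = 3200 / 230.20 = 13.90 mol
n/ν for B = 18.30/2 = 9.150
n/ν for J = 13.90/2 = 6.950
Smallest n/ν is J → limiting reagent.
n(E) produced = (1/2) × 13.90 = 6.950 mol
Step 2:
n(E) available = 6.950 mol
n(T) = 540.9 / 91.00 = 5.944 mol
n/ν for E = 6.950/1 = 6.950
n/ν for T = 5.944/1 = 5.944
Smallest n/ν is T → limiting reagent.
n(R) = (1/1) × 5.944 = 5.944 mol
mass = 5.944 × 638.80 = 3797 g

3800 g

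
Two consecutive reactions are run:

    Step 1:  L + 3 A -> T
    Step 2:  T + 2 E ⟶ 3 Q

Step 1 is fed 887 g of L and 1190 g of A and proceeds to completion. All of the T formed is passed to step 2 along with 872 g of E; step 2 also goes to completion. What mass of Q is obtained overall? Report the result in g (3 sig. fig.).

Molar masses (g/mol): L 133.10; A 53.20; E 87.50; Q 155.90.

Step 1:
n(L) = 887.0 / 133.10 = 6.664 mol
n(A) = 1190 / 53.20 = 22.37 mol
n/ν → L: 6.664, A: 7.457; L is limiting.
n(T) produced = (1/1) × 6.664 = 6.664 mol
Step 2:
n(T) available = 6.664 mol
n(E) = 872.0 / 87.50 = 9.966 mol
n/ν → T: 6.664, E: 4.983; E is limiting.
n(Q) = (3/2) × 9.966 = 14.95 mol
mass = 14.95 × 155.90 = 2331 g

2330 g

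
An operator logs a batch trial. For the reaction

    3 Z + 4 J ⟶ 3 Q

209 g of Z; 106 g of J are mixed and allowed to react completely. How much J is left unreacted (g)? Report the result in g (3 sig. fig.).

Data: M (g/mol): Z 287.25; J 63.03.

n(Z) = 209.0 / 287.25 = 0.7276 mol
n(J) = 106.0 / 63.03 = 1.682 mol
n/ν → Z: 0.2425, J: 0.4205; Z is limiting.
J consumed = (4/3) × 0.7276 = 0.9701 mol
J remaining = 1.682 − 0.9701 = 0.7119 mol
mass = 0.7119 × 63.03 = 44.87 g

44.9 g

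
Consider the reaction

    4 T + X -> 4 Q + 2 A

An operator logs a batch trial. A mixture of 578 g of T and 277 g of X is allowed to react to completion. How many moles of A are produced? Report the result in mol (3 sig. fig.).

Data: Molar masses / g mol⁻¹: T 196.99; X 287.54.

n(T) = 578.0 / 196.99 = 2.934 mol
n(X) = 277.0 / 287.54 = 0.9633 mol
n/ν → T: 0.7335, X: 0.9633; T is limiting.
n(A) = (2/4) × 2.934 = 1.467 mol

1.47 mol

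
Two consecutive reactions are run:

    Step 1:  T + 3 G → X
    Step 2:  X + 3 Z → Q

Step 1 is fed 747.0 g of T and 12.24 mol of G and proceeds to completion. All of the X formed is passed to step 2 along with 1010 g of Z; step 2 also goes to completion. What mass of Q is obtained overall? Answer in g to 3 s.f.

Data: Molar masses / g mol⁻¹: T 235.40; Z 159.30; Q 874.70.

Step 1:
n(T) = 747.0 / 235.40 = 3.173 mol
n(G) = 12.24 mol
n/ν → T: 3.173, G: 4.080; T is limiting.
n(X) produced = (1/1) × 3.173 = 3.173 mol
Step 2:
n(X) available = 3.173 mol
n(Z) = 1010 / 159.30 = 6.340 mol
n/ν → X: 3.173, Z: 2.113; Z is limiting.
n(Q) = (1/3) × 6.340 = 2.113 mol
mass = 2.113 × 874.70 = 1848 g

1850 g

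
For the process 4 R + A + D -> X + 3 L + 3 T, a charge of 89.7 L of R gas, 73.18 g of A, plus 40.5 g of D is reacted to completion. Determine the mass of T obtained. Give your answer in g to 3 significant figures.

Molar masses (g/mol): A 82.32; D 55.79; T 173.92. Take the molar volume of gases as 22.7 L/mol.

379 g

n(R) = 89.70 / 22.7 = 3.952 mol
n(A) = 73.18 / 82.32 = 0.8890 mol
n(D) = 40.50 / 55.79 = 0.7259 mol
n/ν for R = 3.952/4 = 0.9880
n/ν for A = 0.8890/1 = 0.8890
n/ν for D = 0.7259/1 = 0.7259
Smallest n/ν is D → limiting reagent.
n(T) = (3/1) × 0.7259 = 2.178 mol
mass = 2.178 × 173.92 = 378.8 g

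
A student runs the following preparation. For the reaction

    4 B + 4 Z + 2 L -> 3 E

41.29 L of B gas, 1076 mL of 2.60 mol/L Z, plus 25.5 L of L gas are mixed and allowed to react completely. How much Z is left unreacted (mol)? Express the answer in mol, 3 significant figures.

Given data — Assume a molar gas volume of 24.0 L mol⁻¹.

n(B) = 41.29 / 24.0 = 1.720 mol
n(Z) = 2.60 × 1076/1000 = 2.798 mol
n(L) = 25.50 / 24.0 = 1.063 mol
n/ν → B: 0.4300, Z: 0.6995, L: 0.5315; B is limiting.
Z consumed = (4/4) × 1.720 = 1.720 mol
Z remaining = 2.798 − 1.720 = 1.078 mol

1.08 mol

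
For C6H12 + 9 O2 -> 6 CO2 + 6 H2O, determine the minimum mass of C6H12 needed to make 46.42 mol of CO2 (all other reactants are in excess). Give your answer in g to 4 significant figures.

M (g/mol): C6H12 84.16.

651.1 g

n(CO2) = 46.42 mol
n(C6H12) = (1/6) × 46.42 = 7.737 mol
mass = 7.737 × 84.16 = 651.1 g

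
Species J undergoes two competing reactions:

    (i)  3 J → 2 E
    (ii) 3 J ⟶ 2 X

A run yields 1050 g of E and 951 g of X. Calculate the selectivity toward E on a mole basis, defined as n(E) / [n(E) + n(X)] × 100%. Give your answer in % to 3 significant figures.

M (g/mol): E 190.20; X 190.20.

n(E) = 1050 / 190.20 = 5.521 mol
n(X) = 951 / 190.20 = 5.000 mol
selectivity = 5.521/(5.521+5.000) × 100 = 52.48 %

52.5 %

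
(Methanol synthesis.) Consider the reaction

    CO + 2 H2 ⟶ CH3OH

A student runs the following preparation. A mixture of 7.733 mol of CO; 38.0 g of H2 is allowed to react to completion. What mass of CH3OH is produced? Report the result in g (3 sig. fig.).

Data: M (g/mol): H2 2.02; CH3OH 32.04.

n(CO) = 7.733 mol
n(H2) = 38.00 / 2.02 = 18.81 mol
n/ν for CO = 7.733/1 = 7.733
n/ν for H2 = 18.81/2 = 9.405
Smallest n/ν is CO → limiting reagent.
n(CH3OH) = (1/1) × 7.733 = 7.733 mol
mass = 7.733 × 32.04 = 247.8 g

248 g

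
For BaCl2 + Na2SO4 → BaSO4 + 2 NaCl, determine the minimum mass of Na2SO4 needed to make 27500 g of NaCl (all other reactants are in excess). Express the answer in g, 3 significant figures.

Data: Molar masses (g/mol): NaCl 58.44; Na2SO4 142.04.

n(NaCl) = 27500 / 58.44 = 470.6 mol
n(Na2SO4) = (1/2) × 470.6 = 235.3 mol
mass = 235.3 × 142.04 = 33420 g

33400 g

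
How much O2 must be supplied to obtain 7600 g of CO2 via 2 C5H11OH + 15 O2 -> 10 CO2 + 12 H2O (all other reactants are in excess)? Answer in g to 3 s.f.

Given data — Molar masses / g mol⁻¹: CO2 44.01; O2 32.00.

n(CO2) = 7600 / 44.01 = 172.7 mol
n(O2) = (15/10) × 172.7 = 259.1 mol
mass = 259.1 × 32.00 = 8291 g

8290 g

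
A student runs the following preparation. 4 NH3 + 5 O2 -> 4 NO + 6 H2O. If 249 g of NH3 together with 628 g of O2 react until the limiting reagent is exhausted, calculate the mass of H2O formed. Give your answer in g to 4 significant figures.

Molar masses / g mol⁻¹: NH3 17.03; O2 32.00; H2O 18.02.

395.2 g

n(NH3) = 249.0 / 17.03 = 14.62 mol
n(O2) = 628.0 / 32.00 = 19.63 mol
n/ν for NH3 = 14.62/4 = 3.655
n/ν for O2 = 19.63/5 = 3.926
Smallest n/ν is NH3 → limiting reagent.
n(H2O) = (6/4) × 14.62 = 21.93 mol
mass = 21.93 × 18.02 = 395.2 g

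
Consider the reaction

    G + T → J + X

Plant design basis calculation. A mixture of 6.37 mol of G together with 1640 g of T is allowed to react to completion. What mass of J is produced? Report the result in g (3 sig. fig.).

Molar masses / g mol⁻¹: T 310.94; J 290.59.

n(G) = 6.370 mol
n(T) = 1640 / 310.94 = 5.274 mol
n/ν for G = 6.370/1 = 6.370
n/ν for T = 5.274/1 = 5.274
Smallest n/ν is T → limiting reagent.
n(J) = (1/1) × 5.274 = 5.274 mol
mass = 5.274 × 290.59 = 1533 g

1530 g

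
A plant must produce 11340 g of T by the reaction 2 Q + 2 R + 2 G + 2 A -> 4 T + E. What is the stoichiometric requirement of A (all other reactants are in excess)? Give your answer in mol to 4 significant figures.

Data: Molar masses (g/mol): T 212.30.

26.71 mol

n(T) = 11340 / 212.30 = 53.41 mol
n(A) = (2/4) × 53.41 = 26.71 mol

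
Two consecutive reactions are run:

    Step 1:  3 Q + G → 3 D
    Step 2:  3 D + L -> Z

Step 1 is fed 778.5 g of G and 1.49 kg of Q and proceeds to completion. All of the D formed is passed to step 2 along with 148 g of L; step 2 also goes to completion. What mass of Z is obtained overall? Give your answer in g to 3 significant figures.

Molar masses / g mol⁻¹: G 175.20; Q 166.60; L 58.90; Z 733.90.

Step 1:
n(G) = 778.5 / 175.20 = 4.443 mol
n(Q) = 1.490×1000 / 166.60 = 8.944 mol
n/ν for G = 4.443/1 = 4.443
n/ν for Q = 8.944/3 = 2.981
Smallest n/ν is Q → limiting reagent.
n(D) produced = (3/3) × 8.944 = 8.944 mol
Step 2:
n(D) available = 8.944 mol
n(L) = 148.0 / 58.90 = 2.513 mol
n/ν for D = 8.944/3 = 2.981
n/ν for L = 2.513/1 = 2.513
Smallest n/ν is L → limiting reagent.
n(Z) = (1/1) × 2.513 = 2.513 mol
mass = 2.513 × 733.90 = 1844 g

1840 g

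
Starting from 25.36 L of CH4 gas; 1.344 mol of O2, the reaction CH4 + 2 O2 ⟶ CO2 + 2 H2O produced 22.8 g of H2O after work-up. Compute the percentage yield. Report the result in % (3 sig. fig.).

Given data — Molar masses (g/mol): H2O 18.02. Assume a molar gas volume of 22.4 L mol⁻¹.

n(CH4) = 25.36 / 22.4 = 1.132 mol
n(O2) = 1.344 mol
n/ν for CH4 = 1.132/1 = 1.132
n/ν for O2 = 1.344/2 = 0.6720
Smallest n/ν is O2 → limiting reagent.
theoretical n(H2O) = (2/2) × 1.344 = 1.344 mol → 24.22 g
% yield = 22.8 / 24.22 × 100 = 94.14 %

94.1 %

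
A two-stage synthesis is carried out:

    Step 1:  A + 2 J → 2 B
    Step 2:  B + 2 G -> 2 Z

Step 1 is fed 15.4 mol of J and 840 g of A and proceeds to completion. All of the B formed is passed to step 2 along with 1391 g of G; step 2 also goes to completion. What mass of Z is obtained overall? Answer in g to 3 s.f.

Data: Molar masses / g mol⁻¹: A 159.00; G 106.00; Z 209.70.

Step 1:
n(J) = 15.40 mol
n(A) = 840.0 / 159.00 = 5.283 mol
n/ν for J = 15.40/2 = 7.700
n/ν for A = 5.283/1 = 5.283
Smallest n/ν is A → limiting reagent.
n(B) produced = (2/1) × 5.283 = 10.57 mol
Step 2:
n(B) available = 10.57 mol
n(G) = 1391 / 106.00 = 13.12 mol
n/ν for B = 10.57/1 = 10.57
n/ν for G = 13.12/2 = 6.560
Smallest n/ν is G → limiting reagent.
n(Z) = (2/2) × 13.12 = 13.12 mol
mass = 13.12 × 209.70 = 2751 g

2750 g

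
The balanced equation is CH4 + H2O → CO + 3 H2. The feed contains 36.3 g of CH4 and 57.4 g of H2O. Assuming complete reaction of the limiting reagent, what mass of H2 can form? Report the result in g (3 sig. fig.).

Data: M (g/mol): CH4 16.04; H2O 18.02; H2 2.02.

n(CH4) = 36.30 / 16.04 = 2.263 mol
n(H2O) = 57.40 / 18.02 = 3.185 mol
n/ν for CH4 = 2.263/1 = 2.263
n/ν for H2O = 3.185/1 = 3.185
Smallest n/ν is CH4 → limiting reagent.
n(H2) = (3/1) × 2.263 = 6.789 mol
mass = 6.789 × 2.02 = 13.71 g

13.7 g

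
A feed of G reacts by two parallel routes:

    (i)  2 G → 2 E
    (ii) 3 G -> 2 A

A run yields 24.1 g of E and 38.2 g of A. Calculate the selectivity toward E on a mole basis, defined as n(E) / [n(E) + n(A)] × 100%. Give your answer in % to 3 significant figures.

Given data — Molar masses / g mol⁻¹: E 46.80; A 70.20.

n(E) = 24.1 / 46.80 = 0.5150 mol
n(A) = 38.2 / 70.20 = 0.5442 mol
selectivity = 0.5150/(0.5150+0.5442) × 100 = 48.62 %

48.6 %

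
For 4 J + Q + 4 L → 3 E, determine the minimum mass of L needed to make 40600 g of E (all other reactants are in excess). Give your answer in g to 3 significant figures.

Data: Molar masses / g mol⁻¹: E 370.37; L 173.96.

25400 g

n(E) = 40600 / 370.37 = 109.6 mol
n(L) = (4/3) × 109.6 = 146.1 mol
mass = 146.1 × 173.96 = 25420 g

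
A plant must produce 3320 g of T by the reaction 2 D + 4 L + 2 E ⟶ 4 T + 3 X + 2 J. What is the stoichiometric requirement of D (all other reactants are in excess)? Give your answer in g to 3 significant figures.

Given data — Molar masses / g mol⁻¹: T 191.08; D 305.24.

n(T) = 3320 / 191.08 = 17.37 mol
n(D) = (2/4) × 17.37 = 8.685 mol
mass = 8.685 × 305.24 = 2651 g

2650 g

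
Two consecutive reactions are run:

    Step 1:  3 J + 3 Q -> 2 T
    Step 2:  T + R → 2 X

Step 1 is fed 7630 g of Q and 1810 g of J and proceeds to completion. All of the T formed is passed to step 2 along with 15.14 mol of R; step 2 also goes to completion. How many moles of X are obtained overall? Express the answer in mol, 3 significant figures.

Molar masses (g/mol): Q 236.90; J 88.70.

Step 1:
n(Q) = 7630 / 236.90 = 32.21 mol
n(J) = 1810 / 88.70 = 20.41 mol
n/ν for Q = 32.21/3 = 10.74
n/ν for J = 20.41/3 = 6.803
Smallest n/ν is J → limiting reagent.
n(T) produced = (2/3) × 20.41 = 13.61 mol
Step 2:
n(T) available = 13.61 mol
n(R) = 15.14 mol
n/ν for T = 13.61/1 = 13.61
n/ν for R = 15.14/1 = 15.14
Smallest n/ν is T → limiting reagent.
n(X) = (2/1) × 13.61 = 27.22 mol

27.2 mol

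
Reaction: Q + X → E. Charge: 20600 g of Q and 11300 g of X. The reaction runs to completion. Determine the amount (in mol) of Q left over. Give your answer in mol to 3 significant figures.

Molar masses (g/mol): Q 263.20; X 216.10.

n(Q) = 20600 / 263.20 = 78.27 mol
n(X) = 11300 / 216.10 = 52.29 mol
n/ν → Q: 78.27, X: 52.29; X is limiting.
Q consumed = (1/1) × 52.29 = 52.29 mol
Q remaining = 78.27 − 52.29 = 25.98 mol

26.0 mol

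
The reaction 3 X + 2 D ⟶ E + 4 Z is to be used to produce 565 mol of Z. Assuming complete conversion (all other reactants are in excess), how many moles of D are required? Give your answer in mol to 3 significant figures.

283 mol

n(Z) = 565.0 mol
n(D) = (2/4) × 565.0 = 282.5 mol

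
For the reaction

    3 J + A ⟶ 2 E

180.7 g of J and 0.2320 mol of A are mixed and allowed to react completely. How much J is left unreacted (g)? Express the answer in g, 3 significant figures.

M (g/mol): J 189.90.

48.5 g

n(J) = 180.7 / 189.90 = 0.9516 mol
n(A) = 0.2320 mol
n/ν for J = 0.9516/3 = 0.3172
n/ν for A = 0.2320/1 = 0.2320
Smallest n/ν is A → limiting reagent.
J consumed = (3/1) × 0.2320 = 0.6960 mol
J remaining = 0.9516 − 0.6960 = 0.2556 mol
mass = 0.2556 × 189.90 = 48.54 g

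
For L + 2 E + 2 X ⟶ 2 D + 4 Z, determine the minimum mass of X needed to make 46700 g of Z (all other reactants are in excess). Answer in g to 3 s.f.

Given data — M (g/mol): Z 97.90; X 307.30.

73300 g

n(Z) = 46700 / 97.90 = 477.0 mol
n(X) = (2/4) × 477.0 = 238.5 mol
mass = 238.5 × 307.30 = 73290 g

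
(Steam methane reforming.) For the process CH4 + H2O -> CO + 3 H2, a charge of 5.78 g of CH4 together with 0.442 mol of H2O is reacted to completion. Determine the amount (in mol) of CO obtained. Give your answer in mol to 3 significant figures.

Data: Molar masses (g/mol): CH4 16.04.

0.360 mol

n(CH4) = 5.780 / 16.04 = 0.3603 mol
n(H2O) = 0.4420 mol
n/ν for CH4 = 0.3603/1 = 0.3603
n/ν for H2O = 0.4420/1 = 0.4420
Smallest n/ν is CH4 → limiting reagent.
n(CO) = (1/1) × 0.3603 = 0.3603 mol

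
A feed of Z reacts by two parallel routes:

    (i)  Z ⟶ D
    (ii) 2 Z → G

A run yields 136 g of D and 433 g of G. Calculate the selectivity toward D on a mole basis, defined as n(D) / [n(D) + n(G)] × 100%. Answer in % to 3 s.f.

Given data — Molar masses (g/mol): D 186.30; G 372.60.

38.6 %

n(D) = 136 / 186.30 = 0.7300 mol
n(G) = 433 / 372.60 = 1.162 mol
selectivity = 0.7300/(0.7300+1.162) × 100 = 38.58 %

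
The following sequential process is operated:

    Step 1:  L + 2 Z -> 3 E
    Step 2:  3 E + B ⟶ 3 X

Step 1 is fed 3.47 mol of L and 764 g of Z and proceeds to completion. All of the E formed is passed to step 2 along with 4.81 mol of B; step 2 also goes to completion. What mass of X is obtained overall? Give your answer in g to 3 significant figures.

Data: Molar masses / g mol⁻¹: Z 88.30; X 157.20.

Step 1:
n(L) = 3.470 mol
n(Z) = 764.0 / 88.30 = 8.652 mol
n/ν for L = 3.470/1 = 3.470
n/ν for Z = 8.652/2 = 4.326
Smallest n/ν is L → limiting reagent.
n(E) produced = (3/1) × 3.470 = 10.41 mol
Step 2:
n(E) available = 10.41 mol
n(B) = 4.810 mol
n/ν for E = 10.41/3 = 3.470
n/ν for B = 4.810/1 = 4.810
Smallest n/ν is E → limiting reagent.
n(X) = (3/3) × 10.41 = 10.41 mol
mass = 10.41 × 157.20 = 1636 g

1640 g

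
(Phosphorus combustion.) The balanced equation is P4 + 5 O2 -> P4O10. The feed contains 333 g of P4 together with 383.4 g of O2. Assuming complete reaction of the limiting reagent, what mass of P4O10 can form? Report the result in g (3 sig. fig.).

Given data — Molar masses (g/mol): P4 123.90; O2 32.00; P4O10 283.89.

680 g

n(P4) = 333.0 / 123.90 = 2.688 mol
n(O2) = 383.4 / 32.00 = 11.98 mol
n/ν for P4 = 2.688/1 = 2.688
n/ν for O2 = 11.98/5 = 2.396
Smallest n/ν is O2 → limiting reagent.
n(P4O10) = (1/5) × 11.98 = 2.396 mol
mass = 2.396 × 283.89 = 680.2 g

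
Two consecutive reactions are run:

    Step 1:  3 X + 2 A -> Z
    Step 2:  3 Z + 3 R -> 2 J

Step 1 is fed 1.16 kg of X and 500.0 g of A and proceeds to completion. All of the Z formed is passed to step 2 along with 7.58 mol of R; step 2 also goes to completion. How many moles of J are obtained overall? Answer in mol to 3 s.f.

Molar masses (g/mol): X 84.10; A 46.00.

Step 1:
n(X) = 1.160×1000 / 84.10 = 13.79 mol
n(A) = 500.0 / 46.00 = 10.87 mol
n/ν for X = 13.79/3 = 4.597
n/ν for A = 10.87/2 = 5.435
Smallest n/ν is X → limiting reagent.
n(Z) produced = (1/3) × 13.79 = 4.597 mol
Step 2:
n(Z) available = 4.597 mol
n(R) = 7.580 mol
n/ν for Z = 4.597/3 = 1.532
n/ν for R = 7.580/3 = 2.527
Smallest n/ν is Z → limiting reagent.
n(J) = (2/3) × 4.597 = 3.065 mol

3.07 mol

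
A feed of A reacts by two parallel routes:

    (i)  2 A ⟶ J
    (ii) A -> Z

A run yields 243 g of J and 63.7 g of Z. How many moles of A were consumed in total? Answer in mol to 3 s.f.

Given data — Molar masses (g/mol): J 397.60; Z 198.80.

n(J) = 243 / 397.60 = 0.6112 mol
n(Z) = 63.7 / 198.80 = 0.3204 mol
n(A) via (i) = (2/1)×0.6112 = 1.222 mol
n(A) via (ii) = (1/1)×0.3204 = 0.3204 mol
total n(A) = 1.222 + 0.3204 = 1.542 mol

1.54 mol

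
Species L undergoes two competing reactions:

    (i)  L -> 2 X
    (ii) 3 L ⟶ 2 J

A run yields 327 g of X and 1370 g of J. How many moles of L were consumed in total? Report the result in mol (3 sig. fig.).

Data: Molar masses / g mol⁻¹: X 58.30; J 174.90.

n(X) = 327 / 58.30 = 5.609 mol
n(J) = 1370 / 174.90 = 7.833 mol
n(L) via (i) = (1/2)×5.609 = 2.805 mol
n(L) via (ii) = (3/2)×7.833 = 11.75 mol
total n(L) = 2.805 + 11.75 = 14.56 mol

14.6 mol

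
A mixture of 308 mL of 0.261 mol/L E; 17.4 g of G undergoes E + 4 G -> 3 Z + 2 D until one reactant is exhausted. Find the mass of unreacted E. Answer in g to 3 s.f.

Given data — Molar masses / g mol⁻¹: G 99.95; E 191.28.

n(E) = 0.261 × 308.0/1000 = 0.08039 mol
n(G) = 17.40 / 99.95 = 0.1741 mol
n/ν for E = 0.08039/1 = 0.08039
n/ν for G = 0.1741/4 = 0.04353
Smallest n/ν is G → limiting reagent.
E consumed = (1/4) × 0.1741 = 0.04353 mol
E remaining = 0.08039 − 0.04353 = 0.03686 mol
mass = 0.03686 × 191.28 = 7.051 g

7.05 g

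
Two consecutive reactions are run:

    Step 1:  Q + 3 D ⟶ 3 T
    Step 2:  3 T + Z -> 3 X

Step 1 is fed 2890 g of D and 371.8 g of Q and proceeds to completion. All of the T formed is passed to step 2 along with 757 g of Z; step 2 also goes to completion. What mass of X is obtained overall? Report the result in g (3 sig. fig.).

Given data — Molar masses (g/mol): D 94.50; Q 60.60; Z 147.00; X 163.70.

Step 1:
n(D) = 2890 / 94.50 = 30.58 mol
n(Q) = 371.8 / 60.60 = 6.135 mol
n/ν → D: 10.19, Q: 6.135; Q is limiting.
n(T) produced = (3/1) × 6.135 = 18.41 mol
Step 2:
n(T) available = 18.41 mol
n(Z) = 757.0 / 147.00 = 5.150 mol
n/ν → T: 6.137, Z: 5.150; Z is limiting.
n(X) = (3/1) × 5.150 = 15.45 mol
mass = 15.45 × 163.70 = 2529 g

2530 g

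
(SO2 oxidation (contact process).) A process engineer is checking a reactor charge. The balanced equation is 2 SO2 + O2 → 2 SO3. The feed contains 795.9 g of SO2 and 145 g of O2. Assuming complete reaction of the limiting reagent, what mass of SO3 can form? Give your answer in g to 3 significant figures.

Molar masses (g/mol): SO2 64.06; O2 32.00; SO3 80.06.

726 g

n(SO2) = 795.9 / 64.06 = 12.42 mol
n(O2) = 145.0 / 32.00 = 4.531 mol
n/ν for SO2 = 12.42/2 = 6.210
n/ν for O2 = 4.531/1 = 4.531
Smallest n/ν is O2 → limiting reagent.
n(SO3) = (2/1) × 4.531 = 9.062 mol
mass = 9.062 × 80.06 = 725.5 g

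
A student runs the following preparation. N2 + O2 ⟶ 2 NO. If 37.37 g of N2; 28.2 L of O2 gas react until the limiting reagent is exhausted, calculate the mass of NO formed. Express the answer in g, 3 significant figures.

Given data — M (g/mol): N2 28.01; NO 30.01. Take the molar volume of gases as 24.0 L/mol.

n(N2) = 37.37 / 28.01 = 1.334 mol
n(O2) = 28.20 / 24.0 = 1.175 mol
n/ν for N2 = 1.334/1 = 1.334
n/ν for O2 = 1.175/1 = 1.175
Smallest n/ν is O2 → limiting reagent.
n(NO) = (2/1) × 1.175 = 2.350 mol
mass = 2.350 × 30.01 = 70.52 g

70.5 g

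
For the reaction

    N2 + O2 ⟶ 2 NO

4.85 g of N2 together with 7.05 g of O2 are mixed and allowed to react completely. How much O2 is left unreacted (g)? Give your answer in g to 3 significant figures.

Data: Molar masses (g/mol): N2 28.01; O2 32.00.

1.51 g

n(N2) = 4.850 / 28.01 = 0.1732 mol
n(O2) = 7.050 / 32.00 = 0.2203 mol
n/ν for N2 = 0.1732/1 = 0.1732
n/ν for O2 = 0.2203/1 = 0.2203
Smallest n/ν is N2 → limiting reagent.
O2 consumed = (1/1) × 0.1732 = 0.1732 mol
O2 remaining = 0.2203 − 0.1732 = 0.04710 mol
mass = 0.04710 × 32.00 = 1.507 g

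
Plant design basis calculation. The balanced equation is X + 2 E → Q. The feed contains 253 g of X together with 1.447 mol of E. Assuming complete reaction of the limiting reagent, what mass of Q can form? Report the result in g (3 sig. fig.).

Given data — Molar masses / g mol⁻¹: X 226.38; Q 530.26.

n(X) = 253.0 / 226.38 = 1.118 mol
n(E) = 1.447 mol
n/ν for X = 1.118/1 = 1.118
n/ν for E = 1.447/2 = 0.7235
Smallest n/ν is E → limiting reagent.
n(Q) = (1/2) × 1.447 = 0.7235 mol
mass = 0.7235 × 530.26 = 383.6 g

384 g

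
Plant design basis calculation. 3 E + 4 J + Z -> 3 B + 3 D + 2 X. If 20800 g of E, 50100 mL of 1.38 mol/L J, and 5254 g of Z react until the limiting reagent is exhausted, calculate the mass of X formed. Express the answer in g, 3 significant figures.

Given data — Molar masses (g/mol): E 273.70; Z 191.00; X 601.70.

n(E) = 20800 / 273.70 = 76.00 mol
n(J) = 1.38 × 50100/1000 = 69.14 mol
n(Z) = 5254 / 191.00 = 27.51 mol
n/ν → E: 25.33, J: 17.29, Z: 27.51; J is limiting.
n(X) = (2/4) × 69.14 = 34.57 mol
mass = 34.57 × 601.70 = 20800 g

20800 g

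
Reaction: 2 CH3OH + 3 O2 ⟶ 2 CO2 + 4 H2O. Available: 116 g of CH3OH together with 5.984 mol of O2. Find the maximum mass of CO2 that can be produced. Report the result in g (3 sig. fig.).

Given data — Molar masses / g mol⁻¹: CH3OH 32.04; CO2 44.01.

n(CH3OH) = 116.0 / 32.04 = 3.620 mol
n(O2) = 5.984 mol
n/ν for CH3OH = 3.620/2 = 1.810
n/ν for O2 = 5.984/3 = 1.995
Smallest n/ν is CH3OH → limiting reagent.
n(CO2) = (2/2) × 3.620 = 3.620 mol
mass = 3.620 × 44.01 = 159.3 g

159 g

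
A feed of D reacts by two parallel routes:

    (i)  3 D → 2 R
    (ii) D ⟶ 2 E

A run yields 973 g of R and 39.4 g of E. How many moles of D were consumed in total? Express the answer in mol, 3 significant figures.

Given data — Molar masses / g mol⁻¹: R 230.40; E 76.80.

n(R) = 973 / 230.40 = 4.223 mol
n(E) = 39.4 / 76.80 = 0.5130 mol
n(D) via (i) = (3/2)×4.223 = 6.335 mol
n(D) via (ii) = (1/2)×0.5130 = 0.2565 mol
total n(D) = 6.335 + 0.2565 = 6.592 mol

6.59 mol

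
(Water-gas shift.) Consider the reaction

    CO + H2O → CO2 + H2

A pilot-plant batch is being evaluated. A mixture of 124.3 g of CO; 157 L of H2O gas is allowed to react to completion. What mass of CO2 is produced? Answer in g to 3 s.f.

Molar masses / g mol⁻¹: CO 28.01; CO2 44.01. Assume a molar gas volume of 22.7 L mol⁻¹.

195 g

n(CO) = 124.3 / 28.01 = 4.438 mol
n(H2O) = 157.0 / 22.7 = 6.916 mol
n/ν for CO = 4.438/1 = 4.438
n/ν for H2O = 6.916/1 = 6.916
Smallest n/ν is CO → limiting reagent.
n(CO2) = (1/1) × 4.438 = 4.438 mol
mass = 4.438 × 44.01 = 195.3 g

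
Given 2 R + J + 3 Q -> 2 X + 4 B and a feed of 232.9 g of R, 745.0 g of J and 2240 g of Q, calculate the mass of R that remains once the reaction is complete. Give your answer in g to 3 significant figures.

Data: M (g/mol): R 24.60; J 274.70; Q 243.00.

n(R) = 232.9 / 24.60 = 9.467 mol
n(J) = 745.0 / 274.70 = 2.712 mol
n(Q) = 2240 / 243.00 = 9.218 mol
n/ν → R: 4.734, J: 2.712, Q: 3.073; J is limiting.
R consumed = (2/1) × 2.712 = 5.424 mol
R remaining = 9.467 − 5.424 = 4.043 mol
mass = 4.043 × 24.60 = 99.46 g

99.5 g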